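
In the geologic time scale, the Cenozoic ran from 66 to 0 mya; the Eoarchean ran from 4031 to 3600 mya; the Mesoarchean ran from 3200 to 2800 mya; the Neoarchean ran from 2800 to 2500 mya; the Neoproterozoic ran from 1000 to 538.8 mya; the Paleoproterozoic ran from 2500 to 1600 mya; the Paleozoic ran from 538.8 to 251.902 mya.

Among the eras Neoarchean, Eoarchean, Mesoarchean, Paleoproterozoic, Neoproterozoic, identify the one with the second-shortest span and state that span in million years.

Mesoarchean, 400 million years

Start − end for each: Neoarchean 2800 − 2500 = 300; Eoarchean 4031 − 3600 = 431; Mesoarchean 3200 − 2800 = 400; Paleoproterozoic 2500 − 1600 = 900; Neoproterozoic 1000 − 538.8 = 461.2.
Ranking these from shortest: Neoarchean < Mesoarchean < Eoarchean < Neoproterozoic < Paleoproterozoic.
Position 2 in that ranking is Mesoarchean, which lasted 400 Myr.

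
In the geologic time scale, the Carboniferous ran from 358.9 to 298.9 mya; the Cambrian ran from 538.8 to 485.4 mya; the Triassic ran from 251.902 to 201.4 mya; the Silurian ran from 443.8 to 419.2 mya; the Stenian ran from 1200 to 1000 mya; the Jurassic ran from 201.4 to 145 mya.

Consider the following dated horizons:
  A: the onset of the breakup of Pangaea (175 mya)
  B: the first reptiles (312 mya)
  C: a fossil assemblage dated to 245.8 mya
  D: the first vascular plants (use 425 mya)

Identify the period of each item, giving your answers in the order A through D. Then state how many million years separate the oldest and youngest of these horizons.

A: 175 Ma lies in 201.4–145 Ma, so Jurassic.
B: 312 Ma lies in 358.9–298.9 Ma, so Carboniferous.
C: 245.8 Ma lies in 251.902–201.4 Ma, so Triassic.
D: 425 Ma lies in 443.8–419.2 Ma, so Silurian.
Oldest = 425 Ma, youngest = 175 Ma → span 250 Myr.

A — Jurassic; B — Carboniferous; C — Triassic; D — Silurian; span 250 million years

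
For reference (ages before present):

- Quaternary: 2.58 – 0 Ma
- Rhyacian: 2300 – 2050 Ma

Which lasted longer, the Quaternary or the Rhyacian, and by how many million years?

Quaternary: 2.58 − 0 = 2.58 Myr.
Rhyacian: 2300 − 2050 = 250 Myr.
Difference: 250 − 2.58 = 247.42 Myr, so the Rhyacian was longer.

Rhyacian, by 247.42 million years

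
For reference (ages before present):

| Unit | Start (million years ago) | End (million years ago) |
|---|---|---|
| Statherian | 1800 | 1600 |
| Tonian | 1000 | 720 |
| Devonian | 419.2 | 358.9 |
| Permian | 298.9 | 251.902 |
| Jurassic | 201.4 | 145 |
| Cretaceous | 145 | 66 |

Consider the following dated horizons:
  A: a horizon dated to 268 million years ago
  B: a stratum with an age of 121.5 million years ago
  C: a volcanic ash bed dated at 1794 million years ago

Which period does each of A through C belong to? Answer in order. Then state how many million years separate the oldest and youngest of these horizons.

A — Permian; B — Cretaceous; C — Statherian; span 1672.5 million years

Match each age against the start–end ranges in the excerpt: A = 268 Ma → Permian (298.9–251.902); B = 121.5 Ma → Cretaceous (145–66); C = 1794 Ma → Statherian (1800–1600).
The largest age is 1794 Ma and the smallest is 121.5 Ma; their difference is 1672.5 Myr.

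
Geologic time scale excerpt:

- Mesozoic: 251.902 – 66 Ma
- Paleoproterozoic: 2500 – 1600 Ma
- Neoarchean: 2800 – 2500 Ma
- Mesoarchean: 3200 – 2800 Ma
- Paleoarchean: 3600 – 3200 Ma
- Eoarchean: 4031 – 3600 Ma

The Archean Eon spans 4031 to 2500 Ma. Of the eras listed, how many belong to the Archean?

Eras inside 4031–2500 Ma: Eoarchean, Paleoarchean, Mesoarchean, Neoarchean — 4 in total.

4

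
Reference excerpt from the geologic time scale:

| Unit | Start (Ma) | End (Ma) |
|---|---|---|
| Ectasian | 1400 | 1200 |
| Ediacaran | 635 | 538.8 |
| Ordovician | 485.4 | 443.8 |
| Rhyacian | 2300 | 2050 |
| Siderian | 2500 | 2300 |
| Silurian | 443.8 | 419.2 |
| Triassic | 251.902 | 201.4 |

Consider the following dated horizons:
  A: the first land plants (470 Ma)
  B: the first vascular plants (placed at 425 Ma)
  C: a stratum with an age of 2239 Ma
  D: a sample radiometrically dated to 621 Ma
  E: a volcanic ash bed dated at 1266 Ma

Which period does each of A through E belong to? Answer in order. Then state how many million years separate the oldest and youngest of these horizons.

A — Ordovician; B — Silurian; C — Rhyacian; D — Ediacaran; E — Ectasian; span 1814 million years

A: 470 Ma lies in 485.4–443.8 Ma, so Ordovician.
B: 425 Ma lies in 443.8–419.2 Ma, so Silurian.
C: 2239 Ma lies in 2300–2050 Ma, so Rhyacian.
D: 621 Ma lies in 635–538.8 Ma, so Ediacaran.
E: 1266 Ma lies in 1400–1200 Ma, so Ectasian.
Oldest = 2239 Ma, youngest = 425 Ma → span 1814 Myr.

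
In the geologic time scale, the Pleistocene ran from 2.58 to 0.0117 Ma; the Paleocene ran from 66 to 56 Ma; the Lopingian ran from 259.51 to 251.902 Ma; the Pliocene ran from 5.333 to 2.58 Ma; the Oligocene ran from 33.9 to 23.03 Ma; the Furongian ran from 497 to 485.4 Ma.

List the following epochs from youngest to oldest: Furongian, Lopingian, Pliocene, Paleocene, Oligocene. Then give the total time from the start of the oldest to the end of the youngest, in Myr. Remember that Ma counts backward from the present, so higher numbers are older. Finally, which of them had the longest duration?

Pliocene, Oligocene, Paleocene, Lopingian, Furongian; total span 494.42 Myr; longest is Furongian

From the excerpt: Furongian 497–485.4; Lopingian 259.51–251.902; Pliocene 5.333–2.58; Paleocene 66–56; Oligocene 33.9–23.03 (Ma).
Larger Ma is earlier, so the oldest is Furongian and the youngest is Pliocene; youngest to oldest: Pliocene, Oligocene, Paleocene, Lopingian, Furongian.
Oldest start 497 minus youngest end 2.58 gives 494.42 Myr overall.
Individual lengths (start − end): Oligocene 10.87; Furongian 11.6; Lopingian 7.608; Pliocene 2.753; Paleocene 10. The largest is Furongian at 11.6 Myr.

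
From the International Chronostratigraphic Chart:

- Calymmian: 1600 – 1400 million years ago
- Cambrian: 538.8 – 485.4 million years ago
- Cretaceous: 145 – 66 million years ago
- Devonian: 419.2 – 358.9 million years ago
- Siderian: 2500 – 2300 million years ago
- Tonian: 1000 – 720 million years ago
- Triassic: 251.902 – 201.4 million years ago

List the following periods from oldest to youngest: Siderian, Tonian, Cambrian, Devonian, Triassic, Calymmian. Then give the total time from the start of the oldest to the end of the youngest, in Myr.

From the excerpt: Siderian 2500–2300; Tonian 1000–720; Cambrian 538.8–485.4; Devonian 419.2–358.9; Triassic 251.902–201.4; Calymmian 1600–1400 (Ma).
Larger Ma is earlier, so the oldest is Siderian and the youngest is Triassic; oldest to youngest: Siderian, Calymmian, Tonian, Cambrian, Devonian, Triassic.
Oldest start 2500 minus youngest end 201.4 gives 2298.6 Myr overall.

Siderian → Calymmian → Tonian → Cambrian → Devonian → Triassic; total span 2298.6 Myr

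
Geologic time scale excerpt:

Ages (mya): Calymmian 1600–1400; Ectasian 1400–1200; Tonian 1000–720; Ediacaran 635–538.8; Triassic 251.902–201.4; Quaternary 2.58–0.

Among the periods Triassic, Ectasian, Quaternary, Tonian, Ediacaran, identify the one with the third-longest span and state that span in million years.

Durations: Triassic 50.502; Ectasian 200; Quaternary 2.58; Tonian 280; Ediacaran 96.2 Myr.
Sorted longest-first: Tonian (280), Ectasian (200), Ediacaran (96.2), Triassic (50.502), Quaternary (2.58).
The third longest is Ediacaran at 96.2 Myr.

Ediacaran, 96.2 million years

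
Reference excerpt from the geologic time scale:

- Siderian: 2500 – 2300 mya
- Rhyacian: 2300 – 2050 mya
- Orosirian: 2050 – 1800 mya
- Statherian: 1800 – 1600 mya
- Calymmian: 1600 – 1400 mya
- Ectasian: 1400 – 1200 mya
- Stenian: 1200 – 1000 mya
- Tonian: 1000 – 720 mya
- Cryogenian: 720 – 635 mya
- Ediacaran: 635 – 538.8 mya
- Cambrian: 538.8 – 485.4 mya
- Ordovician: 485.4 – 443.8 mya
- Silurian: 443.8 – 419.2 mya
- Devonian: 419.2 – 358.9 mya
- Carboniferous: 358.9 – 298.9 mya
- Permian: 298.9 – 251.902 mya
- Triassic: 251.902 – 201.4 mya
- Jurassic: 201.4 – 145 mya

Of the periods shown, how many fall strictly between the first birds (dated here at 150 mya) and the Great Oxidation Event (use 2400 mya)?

2400 Ma sits inside the Siderian (2500–2300) and 150 Ma inside the Jurassic (201.4–145); neither of those is wholly between the two dates.
The listed periods lying completely between them are Rhyacian, Orosirian, Statherian, Calymmian, Ectasian, Stenian, Tonian, Cryogenian, Ediacaran, Cambrian, Ordovician, Silurian, Devonian, Carboniferous, Permian, Triassic — 16 in all.

16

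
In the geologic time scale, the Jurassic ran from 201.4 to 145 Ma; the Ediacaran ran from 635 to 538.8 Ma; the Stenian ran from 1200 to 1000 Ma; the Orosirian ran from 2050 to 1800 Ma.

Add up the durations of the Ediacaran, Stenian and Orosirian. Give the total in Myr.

546.2 million years

Duration is start − end for each: (635 − 538.8) + (1200 − 1000) + (2050 − 1800).
That is 96.2 + 200 + 250, which totals 546.2 million years.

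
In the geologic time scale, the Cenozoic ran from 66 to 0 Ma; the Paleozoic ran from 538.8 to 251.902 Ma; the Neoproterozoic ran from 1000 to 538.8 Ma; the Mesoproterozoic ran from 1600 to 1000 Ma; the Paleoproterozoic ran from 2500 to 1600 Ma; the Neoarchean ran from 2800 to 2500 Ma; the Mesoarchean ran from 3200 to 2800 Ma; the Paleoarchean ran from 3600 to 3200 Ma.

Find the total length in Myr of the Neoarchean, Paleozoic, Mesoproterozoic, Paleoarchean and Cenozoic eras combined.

Duration is start − end for each: (2800 − 2500) + (538.8 − 251.902) + (1600 − 1000) + (3600 − 3200) + (66 − 0).
That is 300 + 286.898 + 600 + 400 + 66, which totals 1652.898 million years.

1652.898 million years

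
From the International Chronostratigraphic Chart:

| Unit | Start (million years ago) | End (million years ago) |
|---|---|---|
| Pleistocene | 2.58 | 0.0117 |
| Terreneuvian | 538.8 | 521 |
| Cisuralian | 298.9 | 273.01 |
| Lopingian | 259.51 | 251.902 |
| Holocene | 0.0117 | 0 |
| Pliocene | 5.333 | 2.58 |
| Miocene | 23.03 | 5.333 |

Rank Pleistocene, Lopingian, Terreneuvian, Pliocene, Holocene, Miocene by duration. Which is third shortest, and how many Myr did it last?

Pliocene, 2.753 million years

Start − end for each: Pleistocene 2.58 − 0.0117 = 2.5683; Lopingian 259.51 − 251.902 = 7.608; Terreneuvian 538.8 − 521 = 17.8; Pliocene 5.333 − 2.58 = 2.753; Holocene 0.0117 − 0 = 0.0117; Miocene 23.03 − 5.333 = 17.697.
Ranking these from shortest: Holocene < Pleistocene < Pliocene < Lopingian < Miocene < Terreneuvian.
Position 3 in that ranking is Pliocene, which lasted 2.753 Myr.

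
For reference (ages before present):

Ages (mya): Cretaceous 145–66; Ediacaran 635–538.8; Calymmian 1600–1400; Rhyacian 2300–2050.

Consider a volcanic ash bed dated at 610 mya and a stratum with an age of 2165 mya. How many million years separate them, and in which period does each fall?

Elapsed time: 2165 − 610 = 1555 Myr.
610 Ma lies within 635–538.8 Ma: Ediacaran.
2165 Ma lies within 2300–2050 Ma: Rhyacian.

1555 million years apart; the first in the Ediacaran, the second in the Rhyacian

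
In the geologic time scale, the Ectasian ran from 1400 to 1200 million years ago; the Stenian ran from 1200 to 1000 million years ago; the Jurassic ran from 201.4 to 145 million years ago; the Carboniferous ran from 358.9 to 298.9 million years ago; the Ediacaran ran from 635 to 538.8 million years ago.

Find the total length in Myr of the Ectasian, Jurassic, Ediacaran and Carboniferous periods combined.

412.6 million years

Each duration: Ectasian = 200; Jurassic = 56.4; Ediacaran = 96.2; Carboniferous = 60.
Sum: 200 + 56.4 + 96.2 + 60 = 412.6 Myr.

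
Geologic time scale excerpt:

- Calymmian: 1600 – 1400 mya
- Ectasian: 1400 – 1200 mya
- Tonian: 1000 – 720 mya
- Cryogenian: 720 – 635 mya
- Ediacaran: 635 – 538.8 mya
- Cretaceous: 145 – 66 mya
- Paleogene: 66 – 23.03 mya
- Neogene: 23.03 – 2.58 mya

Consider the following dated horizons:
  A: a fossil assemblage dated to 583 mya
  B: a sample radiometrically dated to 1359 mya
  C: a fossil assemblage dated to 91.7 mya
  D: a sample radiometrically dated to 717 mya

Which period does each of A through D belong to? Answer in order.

Match each age against the start–end ranges in the excerpt: A = 583 Ma → Ediacaran (635–538.8); B = 1359 Ma → Ectasian (1400–1200); C = 91.7 Ma → Cretaceous (145–66); D = 717 Ma → Cryogenian (720–635).

A — Ediacaran; B — Ectasian; C — Cretaceous; D — Cryogenian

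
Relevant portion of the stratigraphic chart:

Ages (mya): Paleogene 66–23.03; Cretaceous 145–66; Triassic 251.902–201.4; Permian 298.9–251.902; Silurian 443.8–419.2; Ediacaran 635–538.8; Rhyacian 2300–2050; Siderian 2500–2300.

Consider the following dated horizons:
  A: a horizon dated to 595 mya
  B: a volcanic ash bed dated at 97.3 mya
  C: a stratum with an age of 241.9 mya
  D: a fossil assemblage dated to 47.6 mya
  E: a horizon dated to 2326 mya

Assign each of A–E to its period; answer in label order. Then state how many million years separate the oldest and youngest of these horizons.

A — Ediacaran; B — Cretaceous; C — Triassic; D — Paleogene; E — Siderian; span 2278.4 million years

Match each age against the start–end ranges in the excerpt: A = 595 Ma → Ediacaran (635–538.8); B = 97.3 Ma → Cretaceous (145–66); C = 241.9 Ma → Triassic (251.902–201.4); D = 47.6 Ma → Paleogene (66–23.03); E = 2326 Ma → Siderian (2500–2300).
The largest age is 2326 Ma and the smallest is 47.6 Ma; their difference is 2278.4 Myr.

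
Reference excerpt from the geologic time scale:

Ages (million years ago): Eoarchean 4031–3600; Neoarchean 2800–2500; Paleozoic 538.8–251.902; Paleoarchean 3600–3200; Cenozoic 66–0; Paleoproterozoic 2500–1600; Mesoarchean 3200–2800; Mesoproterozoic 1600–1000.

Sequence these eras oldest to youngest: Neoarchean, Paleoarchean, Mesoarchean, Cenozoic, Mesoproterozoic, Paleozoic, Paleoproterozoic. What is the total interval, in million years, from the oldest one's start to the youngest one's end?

Paleoarchean, Mesoarchean, Neoarchean, Paleoproterozoic, Mesoproterozoic, Paleozoic, Cenozoic; total span 3600 Myr

From the excerpt: Neoarchean 2800–2500; Paleoarchean 3600–3200; Mesoarchean 3200–2800; Cenozoic 66–0; Mesoproterozoic 1600–1000; Paleozoic 538.8–251.902; Paleoproterozoic 2500–1600 (Ma).
Larger Ma is earlier, so the oldest is Paleoarchean and the youngest is Cenozoic; oldest to youngest: Paleoarchean, Mesoarchean, Neoarchean, Paleoproterozoic, Mesoproterozoic, Paleozoic, Cenozoic.
Oldest start 3600 minus youngest end 0 gives 3600 Myr overall.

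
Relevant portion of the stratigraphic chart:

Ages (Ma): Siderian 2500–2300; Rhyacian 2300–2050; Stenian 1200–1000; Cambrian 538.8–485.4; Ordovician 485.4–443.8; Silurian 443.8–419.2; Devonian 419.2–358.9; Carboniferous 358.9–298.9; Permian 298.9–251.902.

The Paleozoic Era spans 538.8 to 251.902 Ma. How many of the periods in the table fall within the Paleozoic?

Periods inside 538.8–251.902 Ma: Cambrian, Ordovician, Silurian, Devonian, Carboniferous, Permian — 6 in total.

6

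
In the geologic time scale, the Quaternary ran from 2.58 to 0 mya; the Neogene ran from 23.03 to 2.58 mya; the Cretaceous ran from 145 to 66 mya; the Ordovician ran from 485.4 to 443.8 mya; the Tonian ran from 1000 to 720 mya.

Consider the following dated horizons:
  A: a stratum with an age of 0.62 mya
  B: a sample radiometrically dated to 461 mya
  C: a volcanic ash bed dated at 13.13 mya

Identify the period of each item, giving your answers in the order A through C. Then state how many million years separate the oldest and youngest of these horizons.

A: 0.62 Ma lies in 2.58–0 Ma, so Quaternary.
B: 461 Ma lies in 485.4–443.8 Ma, so Ordovician.
C: 13.13 Ma lies in 23.03–2.58 Ma, so Neogene.
Oldest = 461 Ma, youngest = 0.62 Ma → span 460.38 Myr.

A — Quaternary; B — Ordovician; C — Neogene; span 460.38 million years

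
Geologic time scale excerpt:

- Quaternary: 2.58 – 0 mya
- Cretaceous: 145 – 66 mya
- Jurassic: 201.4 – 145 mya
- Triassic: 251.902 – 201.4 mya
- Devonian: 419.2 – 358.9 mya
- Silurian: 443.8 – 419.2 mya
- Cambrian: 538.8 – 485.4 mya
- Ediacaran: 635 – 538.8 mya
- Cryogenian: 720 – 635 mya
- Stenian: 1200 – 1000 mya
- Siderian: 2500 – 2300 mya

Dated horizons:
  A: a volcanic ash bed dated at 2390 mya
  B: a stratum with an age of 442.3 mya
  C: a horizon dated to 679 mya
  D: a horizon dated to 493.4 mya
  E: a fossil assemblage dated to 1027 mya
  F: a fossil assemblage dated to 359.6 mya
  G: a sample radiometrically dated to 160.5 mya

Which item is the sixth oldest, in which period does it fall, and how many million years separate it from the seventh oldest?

F, in the Devonian; 199.1 million years to G

Larger Ma means older, so oldest first: A 2390 > E 1027 > C 679 > D 493.4 > B 442.3 > F 359.6 > G 160.5.
Counting 6 along gives F (359.6 Ma); the excerpt puts that inside the Devonian, 419.2–358.9 Ma.
Next in line is G (160.5 Ma), and 359.6 − 160.5 = 199.1 Myr.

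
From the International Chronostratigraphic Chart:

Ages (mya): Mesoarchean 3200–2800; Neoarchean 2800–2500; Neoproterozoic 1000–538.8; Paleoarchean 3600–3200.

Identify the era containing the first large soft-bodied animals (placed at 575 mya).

575 Ma lies between 1000 and 538.8 Ma, so it falls in the Neoproterozoic.

Neoproterozoic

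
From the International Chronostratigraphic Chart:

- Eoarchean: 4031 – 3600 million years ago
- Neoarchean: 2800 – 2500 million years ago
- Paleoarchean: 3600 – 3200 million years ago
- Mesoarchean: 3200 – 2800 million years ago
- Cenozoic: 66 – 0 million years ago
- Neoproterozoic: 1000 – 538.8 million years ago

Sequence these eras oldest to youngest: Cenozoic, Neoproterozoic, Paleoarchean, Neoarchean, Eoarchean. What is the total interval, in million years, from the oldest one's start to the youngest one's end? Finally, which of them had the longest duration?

Start ages (Ma): Eoarchean 4031, Paleoarchean 3600, Neoarchean 2800, Neoproterozoic 1000, Cenozoic 66.
Ordered oldest to youngest: Eoarchean, Paleoarchean, Neoarchean, Neoproterozoic, Cenozoic.
Span = 4031 − 0 = 4031 Myr.
Durations: Neoarchean 300, Paleoarchean 400, Eoarchean 431, Cenozoic 66, Neoproterozoic 461.2 → longest is Neoproterozoic (461.2 Myr).

Eoarchean → Paleoarchean → Neoarchean → Neoproterozoic → Cenozoic; total span 4031 Myr; longest is Neoproterozoic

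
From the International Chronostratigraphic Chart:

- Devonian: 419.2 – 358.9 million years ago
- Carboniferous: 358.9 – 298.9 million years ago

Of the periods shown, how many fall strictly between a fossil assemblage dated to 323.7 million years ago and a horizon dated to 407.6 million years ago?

0

The older date is 407.6 Ma and the younger is 323.7 Ma.
No period both begins after 407.6 Ma and ends before 323.7 Ma, so the count is 0.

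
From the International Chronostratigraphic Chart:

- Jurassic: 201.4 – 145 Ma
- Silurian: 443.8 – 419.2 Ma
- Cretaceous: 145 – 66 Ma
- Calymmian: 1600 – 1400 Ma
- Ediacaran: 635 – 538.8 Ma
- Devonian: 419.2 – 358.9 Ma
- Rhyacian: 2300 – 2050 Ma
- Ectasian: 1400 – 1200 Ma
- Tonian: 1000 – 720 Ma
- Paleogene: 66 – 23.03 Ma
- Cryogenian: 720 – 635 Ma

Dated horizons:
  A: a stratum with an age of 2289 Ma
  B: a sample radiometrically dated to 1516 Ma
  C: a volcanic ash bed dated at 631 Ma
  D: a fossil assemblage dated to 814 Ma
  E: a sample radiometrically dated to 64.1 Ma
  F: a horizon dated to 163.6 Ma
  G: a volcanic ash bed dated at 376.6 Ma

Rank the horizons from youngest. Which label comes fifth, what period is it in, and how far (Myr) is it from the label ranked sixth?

D, in the Tonian; 702 million years to B

Sorted youngest-first by Ma: E (64.1), F (163.6), G (376.6), C (631), D (814), B (1516), A (2289).
The fifth youngest is D at 814 Ma, which lies in 1000–720 Ma: the Tonian.
The sixth youngest is B at 1516 Ma; separation = |814 − 1516| = 702 Myr.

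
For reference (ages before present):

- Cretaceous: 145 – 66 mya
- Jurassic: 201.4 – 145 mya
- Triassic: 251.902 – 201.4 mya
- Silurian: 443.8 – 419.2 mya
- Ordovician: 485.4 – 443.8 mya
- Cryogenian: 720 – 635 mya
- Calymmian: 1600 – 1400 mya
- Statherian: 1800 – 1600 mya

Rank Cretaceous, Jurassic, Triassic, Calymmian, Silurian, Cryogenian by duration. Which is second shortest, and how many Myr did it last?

Triassic, 50.502 million years

Durations: Cretaceous 79; Jurassic 56.4; Triassic 50.502; Calymmian 200; Silurian 24.6; Cryogenian 85 Myr.
Sorted shortest-first: Silurian (24.6), Triassic (50.502), Jurassic (56.4), Cretaceous (79), Cryogenian (85), Calymmian (200).
The second shortest is Triassic at 50.502 Myr.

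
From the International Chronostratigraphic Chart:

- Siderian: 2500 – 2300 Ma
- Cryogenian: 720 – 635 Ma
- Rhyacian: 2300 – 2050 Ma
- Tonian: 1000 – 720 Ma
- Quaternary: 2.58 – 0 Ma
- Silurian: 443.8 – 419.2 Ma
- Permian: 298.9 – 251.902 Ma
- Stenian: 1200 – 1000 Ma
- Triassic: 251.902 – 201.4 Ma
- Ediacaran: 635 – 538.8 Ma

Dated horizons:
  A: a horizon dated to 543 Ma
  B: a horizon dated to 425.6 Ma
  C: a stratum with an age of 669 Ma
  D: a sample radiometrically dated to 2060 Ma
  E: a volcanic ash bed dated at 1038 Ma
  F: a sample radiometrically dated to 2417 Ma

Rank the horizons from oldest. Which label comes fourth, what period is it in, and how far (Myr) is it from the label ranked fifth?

Sorted oldest-first by Ma: F (2417), D (2060), E (1038), C (669), A (543), B (425.6).
The fourth oldest is C at 669 Ma, which lies in 720–635 Ma: the Cryogenian.
The fifth oldest is A at 543 Ma; separation = |669 − 543| = 126 Myr.

C, in the Cryogenian; 126 million years to A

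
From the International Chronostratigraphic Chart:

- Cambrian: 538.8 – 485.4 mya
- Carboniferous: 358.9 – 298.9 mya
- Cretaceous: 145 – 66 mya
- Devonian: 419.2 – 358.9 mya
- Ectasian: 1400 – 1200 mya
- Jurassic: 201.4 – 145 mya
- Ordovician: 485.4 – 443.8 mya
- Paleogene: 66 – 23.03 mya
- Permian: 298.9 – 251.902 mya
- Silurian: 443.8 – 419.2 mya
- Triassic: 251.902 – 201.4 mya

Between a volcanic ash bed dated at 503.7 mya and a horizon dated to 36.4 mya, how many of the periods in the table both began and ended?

8

503.7 Ma sits inside the Cambrian (538.8–485.4) and 36.4 Ma inside the Paleogene (66–23.03); neither of those is wholly between the two dates.
The listed periods lying completely between them are Ordovician, Silurian, Devonian, Carboniferous, Permian, Triassic, Jurassic, Cretaceous — 8 in all.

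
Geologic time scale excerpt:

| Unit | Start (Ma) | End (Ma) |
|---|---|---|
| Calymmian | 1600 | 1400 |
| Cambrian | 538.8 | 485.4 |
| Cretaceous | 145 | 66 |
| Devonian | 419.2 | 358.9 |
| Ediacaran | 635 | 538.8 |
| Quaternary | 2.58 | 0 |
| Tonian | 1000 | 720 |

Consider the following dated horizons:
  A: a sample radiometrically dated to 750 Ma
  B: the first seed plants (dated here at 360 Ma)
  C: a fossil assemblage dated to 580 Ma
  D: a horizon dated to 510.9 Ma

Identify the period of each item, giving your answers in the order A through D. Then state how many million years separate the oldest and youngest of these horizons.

Match each age against the start–end ranges in the excerpt: A = 750 Ma → Tonian (1000–720); B = 360 Ma → Devonian (419.2–358.9); C = 580 Ma → Ediacaran (635–538.8); D = 510.9 Ma → Cambrian (538.8–485.4).
The largest age is 750 Ma and the smallest is 360 Ma; their difference is 390 Myr.

A — Tonian; B — Devonian; C — Ediacaran; D — Cambrian; span 390 million years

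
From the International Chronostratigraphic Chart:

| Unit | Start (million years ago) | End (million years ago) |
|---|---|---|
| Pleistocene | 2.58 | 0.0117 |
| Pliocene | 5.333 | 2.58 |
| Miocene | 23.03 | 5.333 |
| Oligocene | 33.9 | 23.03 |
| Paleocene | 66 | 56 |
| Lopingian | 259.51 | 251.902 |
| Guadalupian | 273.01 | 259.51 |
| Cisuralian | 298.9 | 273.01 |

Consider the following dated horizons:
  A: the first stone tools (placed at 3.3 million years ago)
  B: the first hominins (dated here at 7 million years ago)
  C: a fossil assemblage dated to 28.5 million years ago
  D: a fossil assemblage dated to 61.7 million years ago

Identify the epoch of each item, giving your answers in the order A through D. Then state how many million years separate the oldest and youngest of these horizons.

A: 3.3 Ma lies in 5.333–2.58 Ma, so Pliocene.
B: 7 Ma lies in 23.03–5.333 Ma, so Miocene.
C: 28.5 Ma lies in 33.9–23.03 Ma, so Oligocene.
D: 61.7 Ma lies in 66–56 Ma, so Paleocene.
Oldest = 61.7 Ma, youngest = 3.3 Ma → span 58.4 Myr.

A — Pliocene; B — Miocene; C — Oligocene; D — Paleocene; span 58.4 million years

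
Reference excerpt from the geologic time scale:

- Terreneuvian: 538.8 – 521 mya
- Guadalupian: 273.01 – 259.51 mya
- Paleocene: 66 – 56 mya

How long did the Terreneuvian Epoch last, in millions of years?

17.8 million years

538.8 − 521 = 17.8 million years.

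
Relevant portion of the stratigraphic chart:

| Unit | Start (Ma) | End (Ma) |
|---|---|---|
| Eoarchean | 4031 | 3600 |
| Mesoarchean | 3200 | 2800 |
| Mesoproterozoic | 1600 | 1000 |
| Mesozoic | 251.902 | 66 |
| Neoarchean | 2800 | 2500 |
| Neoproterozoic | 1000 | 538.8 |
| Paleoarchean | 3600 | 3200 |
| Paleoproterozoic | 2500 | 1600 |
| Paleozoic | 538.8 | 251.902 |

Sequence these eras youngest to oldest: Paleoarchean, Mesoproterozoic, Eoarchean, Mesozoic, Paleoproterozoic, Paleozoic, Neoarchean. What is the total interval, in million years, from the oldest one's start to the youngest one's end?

Mesozoic → Paleozoic → Mesoproterozoic → Paleoproterozoic → Neoarchean → Paleoarchean → Eoarchean; total span 3965 Myr

Start ages (Ma): Eoarchean 4031, Paleoarchean 3600, Neoarchean 2800, Paleoproterozoic 2500, Mesoproterozoic 1600, Paleozoic 538.8, Mesozoic 251.902.
Ordered youngest to oldest: Mesozoic, Paleozoic, Mesoproterozoic, Paleoproterozoic, Neoarchean, Paleoarchean, Eoarchean.
Span = 4031 − 66 = 3965 Myr.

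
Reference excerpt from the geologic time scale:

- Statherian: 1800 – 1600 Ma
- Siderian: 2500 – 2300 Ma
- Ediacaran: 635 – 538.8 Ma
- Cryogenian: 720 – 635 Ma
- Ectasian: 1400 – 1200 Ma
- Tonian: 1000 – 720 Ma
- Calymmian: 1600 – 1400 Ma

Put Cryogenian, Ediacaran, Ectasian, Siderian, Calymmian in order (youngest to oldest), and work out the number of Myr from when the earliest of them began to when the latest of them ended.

Start ages (Ma): Siderian 2500, Calymmian 1600, Ectasian 1400, Cryogenian 720, Ediacaran 635.
Ordered youngest to oldest: Ediacaran, Cryogenian, Ectasian, Calymmian, Siderian.
Span = 2500 − 538.8 = 1961.2 Myr.

Ediacaran, Cryogenian, Ectasian, Calymmian, Siderian; total span 1961.2 Myr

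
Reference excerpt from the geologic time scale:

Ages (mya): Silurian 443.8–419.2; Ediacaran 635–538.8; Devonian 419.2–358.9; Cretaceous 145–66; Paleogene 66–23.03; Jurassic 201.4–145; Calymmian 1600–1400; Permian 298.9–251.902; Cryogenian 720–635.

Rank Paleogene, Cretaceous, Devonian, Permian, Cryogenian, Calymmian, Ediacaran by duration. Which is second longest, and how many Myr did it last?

Start − end for each: Paleogene 66 − 23.03 = 42.97; Cretaceous 145 − 66 = 79; Devonian 419.2 − 358.9 = 60.3; Permian 298.9 − 251.902 = 46.998; Cryogenian 720 − 635 = 85; Calymmian 1600 − 1400 = 200; Ediacaran 635 − 538.8 = 96.2.
Ranking these from longest: Calymmian > Ediacaran > Cryogenian > Cretaceous > Devonian > Permian > Paleogene.
Position 2 in that ranking is Ediacaran, which lasted 96.2 Myr.

Ediacaran, 96.2 million years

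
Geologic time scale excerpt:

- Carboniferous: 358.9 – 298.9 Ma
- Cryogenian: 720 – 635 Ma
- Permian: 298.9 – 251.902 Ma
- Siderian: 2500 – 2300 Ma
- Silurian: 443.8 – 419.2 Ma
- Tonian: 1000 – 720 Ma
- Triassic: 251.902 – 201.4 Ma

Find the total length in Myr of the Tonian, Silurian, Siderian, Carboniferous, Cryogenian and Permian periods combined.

696.598 million years

Duration is start − end for each: (1000 − 720) + (443.8 − 419.2) + (2500 − 2300) + (358.9 − 298.9) + (720 − 635) + (298.9 − 251.902).
That is 280 + 24.6 + 200 + 60 + 85 + 46.998, which totals 696.598 million years.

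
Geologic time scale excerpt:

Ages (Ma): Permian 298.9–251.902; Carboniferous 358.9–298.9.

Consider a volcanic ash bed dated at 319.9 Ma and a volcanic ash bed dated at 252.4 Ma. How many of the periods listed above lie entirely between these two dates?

Checking each listed span, none has both start < 319.9 Ma and end > 252.4 Ma — every period straddles one of the two dates or lies outside them — so the count is 0.

0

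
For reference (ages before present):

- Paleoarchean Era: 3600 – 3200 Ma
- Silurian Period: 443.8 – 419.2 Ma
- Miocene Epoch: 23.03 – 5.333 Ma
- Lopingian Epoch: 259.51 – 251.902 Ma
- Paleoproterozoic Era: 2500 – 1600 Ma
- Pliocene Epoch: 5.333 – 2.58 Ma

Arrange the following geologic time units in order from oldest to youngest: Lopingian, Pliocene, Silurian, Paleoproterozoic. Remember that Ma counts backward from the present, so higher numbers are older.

Paleoproterozoic, Silurian, Lopingian, Pliocene

Sorting by start age (descending Ma, since larger Ma = older): Paleoproterozoic began 2500, Silurian began 443.8, Lopingian began 259.51, Pliocene began 5.333.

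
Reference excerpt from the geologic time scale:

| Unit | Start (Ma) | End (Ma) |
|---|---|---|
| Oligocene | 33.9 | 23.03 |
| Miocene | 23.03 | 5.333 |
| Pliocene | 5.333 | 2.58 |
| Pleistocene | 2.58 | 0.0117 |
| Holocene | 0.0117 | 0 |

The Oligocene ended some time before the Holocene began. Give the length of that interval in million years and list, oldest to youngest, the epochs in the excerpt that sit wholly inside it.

End of Oligocene = 23.03 Ma; start of Holocene = 0.0117 Ma.
Gap = 23.03 − 0.0117 = 23.0183 Myr.
Epochs wholly inside 23.03–0.0117 Ma: Miocene (23.03–5.333), Pliocene (5.333–2.58), Pleistocene (2.58–0.0117).

23.0183 million years; Miocene, Pliocene, Pleistocene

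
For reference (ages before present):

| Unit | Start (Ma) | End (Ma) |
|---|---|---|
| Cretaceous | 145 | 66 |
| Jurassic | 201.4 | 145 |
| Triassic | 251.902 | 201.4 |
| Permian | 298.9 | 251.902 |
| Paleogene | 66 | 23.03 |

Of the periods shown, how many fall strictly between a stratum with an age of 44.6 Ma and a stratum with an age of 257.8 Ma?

The older date is 257.8 Ma and the younger is 44.6 Ma.
Periods with start < 257.8 and end > 44.6 Ma: Triassic (251.902–201.4), Jurassic (201.4–145), Cretaceous (145–66).
That is 3 complete periods.

3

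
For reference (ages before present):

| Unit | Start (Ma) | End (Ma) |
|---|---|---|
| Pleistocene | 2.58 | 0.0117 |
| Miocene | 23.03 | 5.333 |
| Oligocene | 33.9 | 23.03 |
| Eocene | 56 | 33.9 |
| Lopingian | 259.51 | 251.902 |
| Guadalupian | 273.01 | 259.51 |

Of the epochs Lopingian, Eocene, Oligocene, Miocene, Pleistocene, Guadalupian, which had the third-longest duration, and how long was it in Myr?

Durations: Lopingian 7.608; Eocene 22.1; Oligocene 10.87; Miocene 17.697; Pleistocene 2.5683; Guadalupian 13.5 Myr.
Sorted longest-first: Eocene (22.1), Miocene (17.697), Guadalupian (13.5), Oligocene (10.87), Lopingian (7.608), Pleistocene (2.5683).
The third longest is Guadalupian at 13.5 Myr.

Guadalupian, 13.5 million years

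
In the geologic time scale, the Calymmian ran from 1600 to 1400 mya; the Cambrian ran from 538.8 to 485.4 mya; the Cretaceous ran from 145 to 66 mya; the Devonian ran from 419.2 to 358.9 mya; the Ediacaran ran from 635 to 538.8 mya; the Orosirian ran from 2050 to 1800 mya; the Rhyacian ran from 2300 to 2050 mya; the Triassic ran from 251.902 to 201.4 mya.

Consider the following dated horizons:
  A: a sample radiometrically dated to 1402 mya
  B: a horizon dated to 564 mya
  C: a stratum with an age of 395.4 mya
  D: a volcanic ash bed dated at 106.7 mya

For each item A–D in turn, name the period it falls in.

A — Calymmian; B — Ediacaran; C — Devonian; D — Cretaceous

A: 1402 Ma lies in 1600–1400 Ma, so Calymmian.
B: 564 Ma lies in 635–538.8 Ma, so Ediacaran.
C: 395.4 Ma lies in 419.2–358.9 Ma, so Devonian.
D: 106.7 Ma lies in 145–66 Ma, so Cretaceous.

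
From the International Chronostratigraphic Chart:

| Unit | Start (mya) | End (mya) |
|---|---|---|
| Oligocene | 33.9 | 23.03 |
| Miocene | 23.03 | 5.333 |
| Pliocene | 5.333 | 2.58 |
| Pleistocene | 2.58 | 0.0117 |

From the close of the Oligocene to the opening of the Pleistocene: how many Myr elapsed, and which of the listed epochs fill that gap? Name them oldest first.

End of Oligocene = 23.03 Ma; start of Pleistocene = 2.58 Ma.
Gap = 23.03 − 2.58 = 20.45 Myr.
Epochs wholly inside 23.03–2.58 Ma: Miocene (23.03–5.333), Pliocene (5.333–2.58).

20.45 million years; Miocene, Pliocene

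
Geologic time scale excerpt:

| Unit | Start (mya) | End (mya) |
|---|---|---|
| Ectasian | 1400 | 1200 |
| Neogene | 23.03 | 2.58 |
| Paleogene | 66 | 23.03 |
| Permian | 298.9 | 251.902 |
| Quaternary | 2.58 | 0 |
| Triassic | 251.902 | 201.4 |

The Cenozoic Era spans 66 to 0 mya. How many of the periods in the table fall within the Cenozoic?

3

Periods inside 66–0 Ma: Paleogene, Neogene, Quaternary — 3 in total.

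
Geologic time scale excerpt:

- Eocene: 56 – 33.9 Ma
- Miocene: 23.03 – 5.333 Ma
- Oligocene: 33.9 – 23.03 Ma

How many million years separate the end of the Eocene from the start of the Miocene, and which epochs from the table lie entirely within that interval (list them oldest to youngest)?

10.87 million years; Oligocene

The Eocene closes at 33.9 Ma and the Miocene opens at 23.03 Ma, so the interval is 33.9 − 23.03 = 10.87 Myr.
An epoch fits inside if it starts at or after 33.9 Ma and ends at or before 23.03 Ma; oldest first that gives Oligocene.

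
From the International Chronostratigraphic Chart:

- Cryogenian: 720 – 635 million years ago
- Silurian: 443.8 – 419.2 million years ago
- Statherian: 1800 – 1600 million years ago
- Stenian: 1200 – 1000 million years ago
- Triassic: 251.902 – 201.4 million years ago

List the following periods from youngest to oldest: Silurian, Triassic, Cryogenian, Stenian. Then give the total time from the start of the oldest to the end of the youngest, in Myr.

Triassic, Silurian, Cryogenian, Stenian; total span 998.6 Myr

From the excerpt: Silurian 443.8–419.2; Triassic 251.902–201.4; Cryogenian 720–635; Stenian 1200–1000 (Ma).
Larger Ma is earlier, so the oldest is Stenian and the youngest is Triassic; youngest to oldest: Triassic, Silurian, Cryogenian, Stenian.
Oldest start 1200 minus youngest end 201.4 gives 998.6 Myr overall.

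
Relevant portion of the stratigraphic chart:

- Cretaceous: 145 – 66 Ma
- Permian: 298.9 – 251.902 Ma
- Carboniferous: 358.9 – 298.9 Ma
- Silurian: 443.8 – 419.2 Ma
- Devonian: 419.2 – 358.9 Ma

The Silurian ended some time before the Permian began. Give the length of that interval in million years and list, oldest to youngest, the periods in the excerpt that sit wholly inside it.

End of Silurian = 419.2 Ma; start of Permian = 298.9 Ma.
Gap = 419.2 − 298.9 = 120.3 Myr.
Periods wholly inside 419.2–298.9 Ma: Devonian (419.2–358.9), Carboniferous (358.9–298.9).

120.3 million years; Devonian, Carboniferous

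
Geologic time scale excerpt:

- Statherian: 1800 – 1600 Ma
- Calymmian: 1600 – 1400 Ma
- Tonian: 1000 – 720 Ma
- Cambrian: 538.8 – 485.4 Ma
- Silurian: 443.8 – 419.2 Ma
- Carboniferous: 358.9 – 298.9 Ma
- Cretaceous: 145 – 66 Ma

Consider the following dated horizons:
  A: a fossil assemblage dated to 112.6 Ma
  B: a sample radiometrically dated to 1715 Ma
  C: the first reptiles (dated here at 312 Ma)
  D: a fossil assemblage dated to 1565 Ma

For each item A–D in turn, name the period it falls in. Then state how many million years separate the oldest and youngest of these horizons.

Match each age against the start–end ranges in the excerpt: A = 112.6 Ma → Cretaceous (145–66); B = 1715 Ma → Statherian (1800–1600); C = 312 Ma → Carboniferous (358.9–298.9); D = 1565 Ma → Calymmian (1600–1400).
The largest age is 1715 Ma and the smallest is 112.6 Ma; their difference is 1602.4 Myr.

A — Cretaceous; B — Statherian; C — Carboniferous; D — Calymmian; span 1602.4 million years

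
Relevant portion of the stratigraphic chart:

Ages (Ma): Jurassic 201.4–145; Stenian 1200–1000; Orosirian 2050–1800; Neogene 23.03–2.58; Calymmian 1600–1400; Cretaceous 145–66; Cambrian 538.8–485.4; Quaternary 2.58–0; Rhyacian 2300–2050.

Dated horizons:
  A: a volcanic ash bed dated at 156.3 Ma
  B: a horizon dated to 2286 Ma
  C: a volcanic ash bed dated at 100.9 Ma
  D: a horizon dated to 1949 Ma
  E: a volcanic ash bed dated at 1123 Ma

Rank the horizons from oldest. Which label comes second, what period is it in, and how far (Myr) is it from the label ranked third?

D, in the Orosirian; 826 million years to E

Sorted oldest-first by Ma: B (2286), D (1949), E (1123), A (156.3), C (100.9).
The second oldest is D at 1949 Ma, which lies in 2050–1800 Ma: the Orosirian.
The third oldest is E at 1123 Ma; separation = |1949 − 1123| = 826 Myr.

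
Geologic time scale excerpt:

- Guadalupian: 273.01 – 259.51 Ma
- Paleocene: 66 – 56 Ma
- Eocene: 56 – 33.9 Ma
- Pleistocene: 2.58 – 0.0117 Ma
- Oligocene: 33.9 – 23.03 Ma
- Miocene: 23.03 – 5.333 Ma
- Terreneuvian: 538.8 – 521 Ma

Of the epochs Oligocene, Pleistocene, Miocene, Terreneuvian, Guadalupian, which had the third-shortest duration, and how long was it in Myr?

Start − end for each: Oligocene 33.9 − 23.03 = 10.87; Pleistocene 2.58 − 0.0117 = 2.5683; Miocene 23.03 − 5.333 = 17.697; Terreneuvian 538.8 − 521 = 17.8; Guadalupian 273.01 − 259.51 = 13.5.
Ranking these from shortest: Pleistocene < Oligocene < Guadalupian < Miocene < Terreneuvian.
Position 3 in that ranking is Guadalupian, which lasted 13.5 Myr.

Guadalupian, 13.5 million years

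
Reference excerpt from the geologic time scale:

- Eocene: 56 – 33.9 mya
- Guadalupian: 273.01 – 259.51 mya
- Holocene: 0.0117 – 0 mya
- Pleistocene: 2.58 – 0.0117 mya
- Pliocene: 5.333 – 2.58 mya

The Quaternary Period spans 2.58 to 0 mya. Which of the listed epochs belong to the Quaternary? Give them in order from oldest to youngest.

Pleistocene, Holocene

Epochs with both bounds inside 2.58–0 Ma: Pleistocene (2.58–0.0117), Holocene (0.0117–0).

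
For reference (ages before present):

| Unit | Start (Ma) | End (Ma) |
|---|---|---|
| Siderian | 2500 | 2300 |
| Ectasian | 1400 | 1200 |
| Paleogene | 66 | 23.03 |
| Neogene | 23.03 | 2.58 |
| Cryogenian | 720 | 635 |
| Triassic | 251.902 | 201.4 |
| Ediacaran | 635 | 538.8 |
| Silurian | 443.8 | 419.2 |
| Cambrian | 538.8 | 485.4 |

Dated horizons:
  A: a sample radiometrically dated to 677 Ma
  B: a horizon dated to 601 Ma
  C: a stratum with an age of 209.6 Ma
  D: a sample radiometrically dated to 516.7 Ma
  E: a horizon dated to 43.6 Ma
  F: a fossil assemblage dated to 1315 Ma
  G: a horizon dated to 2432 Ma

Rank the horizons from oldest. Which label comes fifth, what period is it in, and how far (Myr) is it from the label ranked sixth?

D, in the Cambrian; 307.1 million years to C

Larger Ma means older, so oldest first: G 2432 > F 1315 > A 677 > B 601 > D 516.7 > C 209.6 > E 43.6.
Counting 5 along gives D (516.7 Ma); the excerpt puts that inside the Cambrian, 538.8–485.4 Ma.
Next in line is C (209.6 Ma), and 516.7 − 209.6 = 307.1 Myr.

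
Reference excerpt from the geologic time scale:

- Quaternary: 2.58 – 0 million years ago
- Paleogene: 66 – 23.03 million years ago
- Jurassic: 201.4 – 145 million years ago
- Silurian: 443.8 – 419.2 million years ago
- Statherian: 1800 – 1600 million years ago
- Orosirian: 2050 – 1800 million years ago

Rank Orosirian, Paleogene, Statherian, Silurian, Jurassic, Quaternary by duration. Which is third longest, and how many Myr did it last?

Jurassic, 56.4 million years

Start − end for each: Orosirian 2050 − 1800 = 250; Paleogene 66 − 23.03 = 42.97; Statherian 1800 − 1600 = 200; Silurian 443.8 − 419.2 = 24.6; Jurassic 201.4 − 145 = 56.4; Quaternary 2.58 − 0 = 2.58.
Ranking these from longest: Orosirian > Statherian > Jurassic > Paleogene > Silurian > Quaternary.
Position 3 in that ranking is Jurassic, which lasted 56.4 Myr.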